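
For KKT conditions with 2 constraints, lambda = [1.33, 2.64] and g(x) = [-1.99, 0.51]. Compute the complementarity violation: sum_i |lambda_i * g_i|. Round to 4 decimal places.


KKT complementary slackness check:
lambda_1 * g_1 = 1.33 * -1.99 = -2.6467
lambda_2 * g_2 = 2.64 * 0.51 = 1.3464
Total violation = 2.6467 + 1.3464 = 3.9931


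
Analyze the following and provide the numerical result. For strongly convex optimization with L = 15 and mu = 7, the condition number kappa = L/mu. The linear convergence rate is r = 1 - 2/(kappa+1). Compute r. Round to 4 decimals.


Step 1: Compute the condition number.
kappa = L/mu = 15/7 = 2.1429
Step 2: Compute the convergence rate.
r = 1 - 2/(kappa + 1) = 1 - 2*mu/(L + mu) = (L - mu)/(L + mu) = 8/22 = 0.3636


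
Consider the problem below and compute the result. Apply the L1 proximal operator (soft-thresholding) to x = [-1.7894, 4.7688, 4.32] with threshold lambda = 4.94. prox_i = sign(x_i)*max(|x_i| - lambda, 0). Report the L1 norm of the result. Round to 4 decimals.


Soft-thresholding with lambda = 4.94:
prox(-1.7894) = sign(-1.7894)*max(|-1.7894| - 4.94, 0) = 0.0
prox(4.7688) = sign(4.7688)*max(|4.7688| - 4.94, 0) = 0.0
prox(4.32) = sign(4.32)*max(|4.32| - 4.94, 0) = 0.0
prox(x) = [0.0, 0.0, 0.0]
||prox(x)||_1 = 0.0 + 0.0 + 0.0 = 0.0


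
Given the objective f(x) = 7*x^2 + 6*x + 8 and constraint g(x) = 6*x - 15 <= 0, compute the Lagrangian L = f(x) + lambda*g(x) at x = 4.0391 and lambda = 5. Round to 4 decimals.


Step 1: Evaluate f(x).
f(4.0391) = 7*4.0391^2 + 6*4.0391 + 8 = 146.4349
Step 2: Evaluate g(x).
g(4.0391) = 6*4.0391 - 15 = 9.2346
Step 3: Compute Lagrangian.
L = 146.4349 + 5*9.2346 = 192.6079


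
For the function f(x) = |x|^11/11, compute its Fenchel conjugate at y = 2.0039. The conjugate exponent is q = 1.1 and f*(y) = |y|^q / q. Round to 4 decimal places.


The conjugate exponent q satisfies 1/p + 1/q = 1.
p = 11, so q = 11/(11 - 1) = 1.1
|y|^q = 2.0039^1.1 = 2.1481
f*(2.0039) = 2.1481 / 1.1 = 1.9529


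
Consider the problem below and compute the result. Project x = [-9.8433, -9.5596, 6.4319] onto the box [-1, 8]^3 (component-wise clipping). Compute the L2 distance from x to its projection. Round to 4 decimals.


Project each component onto [-1, 8].
clip(-9.8433) = -1.0, clip(-9.5596) = -1.0, clip(6.4319) = 6.4319
Projection = [-1.0, -1.0, 6.4319]
Squared diffs: [78.204, 73.2668, 0.0]
Distance = sqrt(151.4708) = 12.3073


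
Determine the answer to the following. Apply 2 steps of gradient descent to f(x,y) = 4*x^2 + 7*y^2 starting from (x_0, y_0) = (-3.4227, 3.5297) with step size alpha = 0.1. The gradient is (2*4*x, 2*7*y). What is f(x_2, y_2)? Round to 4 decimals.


Gradient descent on f(x,y) = 4*x^2 + 7*y^2.
Starting point: (-3.4227, 3.5297), alpha = 0.1
Step 1: grad_x = 2*4*-3.4227 = -27.3816, grad_y = 2*7*3.5297 = 49.4158
  x_1 = -3.4227 - 0.1*-27.3816 = -0.6845
  y_1 = 3.5297 - 0.1*49.4158 = -1.4119
Step 2: grad_x = 2*4*-0.6845 = -5.4763, grad_y = 2*7*-1.4119 = -19.7663
  x_2 = -0.6845 - 0.1*-5.4763 = -0.1369
  y_2 = -1.4119 - 0.1*-19.7663 = 0.5648
f(-0.1369, 0.5648) = 4*(-0.1369)^2 + 7*0.5648^2 = 2.3076


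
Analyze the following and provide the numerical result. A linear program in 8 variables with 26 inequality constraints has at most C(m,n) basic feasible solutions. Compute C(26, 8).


Each vertex corresponds to some choice of n active constraints out of m, so the number of vertices is at most C(m, n) = m! / (n!(m-n)!).
m = 26, n = 8
Numerator: 26 * 25 * 24 * 23 * 22 * 21 * 20 * 19
Denominator: 8! = 40320
C(26, 8) = 1562275


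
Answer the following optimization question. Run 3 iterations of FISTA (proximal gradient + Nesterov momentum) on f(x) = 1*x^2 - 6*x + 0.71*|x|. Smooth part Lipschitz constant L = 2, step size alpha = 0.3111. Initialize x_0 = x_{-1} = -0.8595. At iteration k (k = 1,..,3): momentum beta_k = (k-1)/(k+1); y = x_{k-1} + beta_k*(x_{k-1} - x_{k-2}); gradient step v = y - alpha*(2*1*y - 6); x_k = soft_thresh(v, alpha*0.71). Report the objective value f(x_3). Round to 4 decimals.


FISTA on f(x) = 1*x^2 - 6*x + 0.71*|x|
L = 2, alpha = 0.3111
Iteration 1: beta = 0.0, y = -0.8595 + 0.0*(-0.8595 + 0.8595) = -0.8595
  grad(y) = -7.719, v = y - alpha*grad = 1.5419
  prox(v) = soft_thresh(1.5419, 0.2209) = 1.321
Iteration 2: beta = 0.3333, y = 1.321 + 0.3333*(1.321 + 0.8595) = 2.0478
  grad(y) = -1.9043, v = y - alpha*grad = 2.6403
  prox(v) = soft_thresh(2.6403, 0.2209) = 2.4194
Iteration 3: beta = 0.5, y = 2.4194 + 0.5*(2.4194 - 1.321) = 2.9686
  grad(y) = -0.0628, v = y - alpha*grad = 2.9881
  prox(v) = soft_thresh(2.9881, 0.2209) = 2.7673
f(x_3) = 1*2.7673^2 - 6*2.7673 + 0.71*|2.7673| = -6.9811


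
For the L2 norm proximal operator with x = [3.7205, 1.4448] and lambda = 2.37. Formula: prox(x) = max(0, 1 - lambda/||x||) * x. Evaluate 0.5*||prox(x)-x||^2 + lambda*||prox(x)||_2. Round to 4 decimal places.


Step 1: Compute ||x||.
||x|| = 3.9912
Step 2: Compute scaling factor.
scale = max(0, 1 - 2.37/3.9912) = 0.4062
Step 3: prox(x) = [1.5112, 0.5869]
||prox(x)|| = 1.6212
Step 4: Proximal objective.
0.5*||prox-x||^2 = 2.8085
lambda*||prox|| = 3.8422
Total = 6.6507


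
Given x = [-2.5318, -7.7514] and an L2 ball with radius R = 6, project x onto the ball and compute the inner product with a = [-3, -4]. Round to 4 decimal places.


Step 1: Compute ||x|| (intermediates to 6 decimals).
||x|| = sqrt((-2.5318)^2 + (-7.7514)^2) = 8.154398
Step 2: Project.
Since ||x|| > R, scale = R/||x|| = 6/8.154398 = 0.735799, proj(x) = scale * x
proj(x) = [-1.862896, -5.703472]
Step 3: Dot product.
a^T * proj(x) = -3*(-1.862896) - 4*(-5.703472) = 28.4026


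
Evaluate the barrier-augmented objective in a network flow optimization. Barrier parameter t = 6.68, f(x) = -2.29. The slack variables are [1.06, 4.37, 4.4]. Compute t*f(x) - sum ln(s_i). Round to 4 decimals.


Step 1: Compute log-barrier.
ln values: [0.0583, 1.4748, 1.4816]
phi = -(0.0583 + 1.4748 + 1.4816) = -3.0146
Step 2: Compute augmented objective.
t*f(x) = 6.68*-2.29 = -15.2972
Total = -15.2972 - 3.0146 = -18.3118


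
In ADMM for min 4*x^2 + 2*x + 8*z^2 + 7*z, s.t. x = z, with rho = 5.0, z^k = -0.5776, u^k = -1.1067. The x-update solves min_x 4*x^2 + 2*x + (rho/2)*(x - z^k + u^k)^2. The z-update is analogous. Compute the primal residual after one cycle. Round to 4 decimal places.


ADMM iteration with rho = 5.0, z^k = -0.5776, u^k = -1.1067
Step 1: x-update.
Minimize 4*x^2 + 2*x + (5.0/2)*(x + 0.5776 - 1.1067)^2
FOC: (2*4 + 5.0)*x = -2 + 5.0*(-0.5776 + 1.1067)
x^{k+1} = 0.0497
Step 2: z-update.
Minimize 8*z^2 + 7*z + (5.0/2)*(0.0497 - z - 1.1067)^2
FOC: (2*8 + 5.0)*z = -7 + 5.0*(0.0497 - 1.1067)
z^{k+1} = -0.585
Step 3: u-update.
u^{k+1} = -1.1067 + 0.0497 + 0.585 = -0.472
Step 4: Primal residual = |0.0497 + 0.585| = 0.6347


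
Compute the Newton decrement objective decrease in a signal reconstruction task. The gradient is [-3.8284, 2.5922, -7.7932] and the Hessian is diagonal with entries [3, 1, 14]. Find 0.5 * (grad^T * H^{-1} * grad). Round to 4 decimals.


Step 1: H is diagonal, so H^(-1) * g = [-1.2761, 2.5922, -0.5567].
Step 2: g^T H^(-1) g = sum_i g_i^2 / H_ii
  = (-3.8284)^2/3 + (2.5922)^2/1 + (-7.7932)^2/14
  = 4.8855 + 6.7195 + 4.3381 = 15.9432
Step 3: Objective decrease = 0.5 * g^T H^(-1) g = 7.9716


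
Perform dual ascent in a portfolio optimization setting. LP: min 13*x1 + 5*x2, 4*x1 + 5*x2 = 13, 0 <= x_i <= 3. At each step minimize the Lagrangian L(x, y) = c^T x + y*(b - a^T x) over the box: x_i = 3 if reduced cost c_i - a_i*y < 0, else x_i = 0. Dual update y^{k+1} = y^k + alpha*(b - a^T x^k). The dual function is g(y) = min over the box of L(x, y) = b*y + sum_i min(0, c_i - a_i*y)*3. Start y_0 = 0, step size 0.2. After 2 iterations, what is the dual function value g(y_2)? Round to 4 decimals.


Dual ascent for LP: min 13*x1 + 5*x2, 4*x1 + 5*x2 = 13, 0 <= x_i <= 3
Step 1: y^k = 0.0, reduced costs: (13.0, 5.0)
  x^k = (0.0, 0.0), subgradient = b - a^T x = 13.0
  y^{k+1} = 0.0 + 0.2*13.0 = 2.6
Step 2: y^k = 2.6, reduced costs: (2.6, -8.0)
  x^k = (0.0, 3.0), subgradient = b - a^T x = -2.0
  y^{k+1} = 2.6 + 0.2*-2.0 = 2.2
Dual objective at y_2 = 2.2: reduced costs (4.2, -6.0), box minimizer x = (0.0, 3.0)
g(y_2) = b*y + (c1 - a1*y)*x1 + (c2 - a2*y)*x2 = 13*2.2 + 4.2*0.0 + (-6.0)*3.0 = 28.6 + 0.0 - 18.0 = 10.6


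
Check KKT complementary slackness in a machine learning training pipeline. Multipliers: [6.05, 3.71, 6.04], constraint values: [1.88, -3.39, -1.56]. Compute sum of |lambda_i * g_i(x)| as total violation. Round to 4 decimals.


KKT complementary slackness check:
lambda_1 * g_1 = 6.05 * 1.88 = 11.374
lambda_2 * g_2 = 3.71 * -3.39 = -12.5769
lambda_3 * g_3 = 6.04 * -1.56 = -9.4224
Total violation = 11.374 + 12.5769 + 9.4224 = 33.3733


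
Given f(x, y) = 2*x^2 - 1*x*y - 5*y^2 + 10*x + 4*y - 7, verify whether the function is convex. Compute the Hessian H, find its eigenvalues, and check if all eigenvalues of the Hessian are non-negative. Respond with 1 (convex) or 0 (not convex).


The Hessian of f(x,y) = 2*x^2 - 1*x*y - 5*y^2 + 10*x + 4*y - 7 is:
H = [[4, -1], [-1, -10]]
Trace = 4 - 10 = -6
Determinant = 4*-10 - (-1)^2 = -41
Discriminant = (-6)^2 - 4*-41 = 200.0
Eigenvalues: lambda_1 = -10.0711, lambda_2 = 4.0711
The function is not convex.

0


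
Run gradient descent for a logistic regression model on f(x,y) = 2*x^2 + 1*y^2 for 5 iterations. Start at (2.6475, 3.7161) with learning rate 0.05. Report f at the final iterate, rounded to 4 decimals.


Gradient descent on f(x,y) = 2*x^2 + 1*y^2.
Starting point: (2.6475, 3.7161), alpha = 0.05
Step 1: grad_x = 2*2*2.6475 = 10.59, grad_y = 2*1*3.7161 = 7.4322
  x_1 = 2.6475 - 0.05*10.59 = 2.118
  y_1 = 3.7161 - 0.05*7.4322 = 3.3445
Step 2: grad_x = 2*2*2.118 = 8.472, grad_y = 2*1*3.3445 = 6.689
  x_2 = 2.118 - 0.05*8.472 = 1.6944
  y_2 = 3.3445 - 0.05*6.689 = 3.01
Step 3: grad_x = 2*2*1.6944 = 6.7776, grad_y = 2*1*3.01 = 6.0201
  x_3 = 1.6944 - 0.05*6.7776 = 1.3555
  y_3 = 3.01 - 0.05*6.0201 = 2.709
Step 4: grad_x = 2*2*1.3555 = 5.4221, grad_y = 2*1*2.709 = 5.4181
  x_4 = 1.3555 - 0.05*5.4221 = 1.0844
  y_4 = 2.709 - 0.05*5.4181 = 2.4381
Step 5: grad_x = 2*2*1.0844 = 4.3377, grad_y = 2*1*2.4381 = 4.8763
  x_5 = 1.0844 - 0.05*4.3377 = 0.8675
  y_5 = 2.4381 - 0.05*4.8763 = 2.1943
f(0.8675, 2.1943) = 2*0.8675^2 + 1*2.1943^2 = 6.3203


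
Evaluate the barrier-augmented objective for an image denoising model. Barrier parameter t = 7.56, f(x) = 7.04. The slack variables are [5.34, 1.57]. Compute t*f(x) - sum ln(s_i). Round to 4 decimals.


Step 1: Compute log-barrier.
ln values: [1.6752, 0.4511]
phi = -(1.6752 + 0.4511) = -2.1263
Step 2: Compute augmented objective.
t*f(x) = 7.56*7.04 = 53.2224
Total = 53.2224 - 2.1263 = 51.0961


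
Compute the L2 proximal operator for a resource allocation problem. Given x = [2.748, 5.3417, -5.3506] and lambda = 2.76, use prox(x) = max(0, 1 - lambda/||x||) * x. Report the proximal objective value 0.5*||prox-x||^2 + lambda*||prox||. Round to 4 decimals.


Step 1: Compute ||x||.
||x|| = 8.0445
Step 2: Compute scaling factor.
scale = max(0, 1 - 2.76/8.0445) = 0.6569
Step 3: prox(x) = [1.8052, 3.509, -3.5149]
||prox(x)|| = 5.2845
Step 4: Proximal objective.
0.5*||prox-x||^2 = 3.8088
lambda*||prox|| = 14.5852
Total = 18.3941


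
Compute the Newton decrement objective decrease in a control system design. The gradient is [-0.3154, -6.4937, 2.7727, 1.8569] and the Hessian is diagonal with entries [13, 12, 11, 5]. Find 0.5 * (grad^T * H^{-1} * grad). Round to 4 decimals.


Step 1: H is diagonal, so H^(-1) * g = [-0.0243, -0.5411, 0.2521, 0.3714].
Step 2: g^T H^(-1) g = sum_i g_i^2 / H_ii
  = (-0.3154)^2/13 + (-6.4937)^2/12 + (2.7727)^2/11 + (1.8569)^2/5
  = 0.0077 + 3.514 + 0.6989 + 0.6896 = 4.9102
Step 3: Objective decrease = 0.5 * g^T H^(-1) g = 2.4551


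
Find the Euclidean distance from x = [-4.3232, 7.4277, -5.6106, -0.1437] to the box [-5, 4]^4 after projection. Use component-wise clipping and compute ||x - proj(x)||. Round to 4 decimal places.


Project each component onto [-5, 4].
clip(-4.3232) = -4.3232, clip(7.4277) = 4.0, clip(-5.6106) = -5.0, clip(-0.1437) = -0.1437
Projection = [-4.3232, 4.0, -5.0, -0.1437]
Squared diffs: [0.0, 11.7491, 0.3728, 0.0]
Distance = sqrt(12.1219) = 3.4817


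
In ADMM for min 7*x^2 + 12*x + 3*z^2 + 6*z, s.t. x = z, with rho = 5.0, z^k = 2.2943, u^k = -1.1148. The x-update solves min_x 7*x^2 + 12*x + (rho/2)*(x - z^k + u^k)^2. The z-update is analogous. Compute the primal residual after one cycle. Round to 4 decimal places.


ADMM iteration with rho = 5.0, z^k = 2.2943, u^k = -1.1148
Step 1: x-update.
Minimize 7*x^2 + 12*x + (5.0/2)*(x - 2.2943 - 1.1148)^2
FOC: (2*7 + 5.0)*x = -12 + 5.0*(2.2943 + 1.1148)
x^{k+1} = 0.2656
Step 2: z-update.
Minimize 3*z^2 + 6*z + (5.0/2)*(0.2656 - z - 1.1148)^2
FOC: (2*3 + 5.0)*z = -6 + 5.0*(0.2656 - 1.1148)
z^{k+1} = -0.9315
Step 3: u-update.
u^{k+1} = -1.1148 + 0.2656 + 0.9315 = 0.0822
Step 4: Primal residual = |0.2656 + 0.9315| = 1.197


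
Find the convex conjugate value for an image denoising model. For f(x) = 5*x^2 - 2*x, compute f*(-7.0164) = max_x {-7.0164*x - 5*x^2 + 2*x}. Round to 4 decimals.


f*(y) = sup_x {y*x - a*x^2 - b*x} = sup_x {(y-b)*x - a*x^2}
FOC: (y - b) - 2a*x = 0 => x* = (y - b)/(2a)
x* = (-7.0164 + 2)/(2*5) = -0.5016
f*(-7.0164) = (y-b)^2/(4a) = (-7.0164 + 2)^2/(4*5)
= 25.1643/20 = 1.2582


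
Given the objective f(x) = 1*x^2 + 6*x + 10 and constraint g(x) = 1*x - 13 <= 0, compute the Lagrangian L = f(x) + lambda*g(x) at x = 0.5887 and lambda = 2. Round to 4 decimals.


Step 1: Evaluate f(x).
f(0.5887) = 1*0.5887^2 + 6*0.5887 + 10 = 13.8788
Step 2: Evaluate g(x).
g(0.5887) = 1*0.5887 - 13 = -12.4113
Step 3: Compute Lagrangian.
L = 13.8788 + 2*-12.4113 = -10.9438


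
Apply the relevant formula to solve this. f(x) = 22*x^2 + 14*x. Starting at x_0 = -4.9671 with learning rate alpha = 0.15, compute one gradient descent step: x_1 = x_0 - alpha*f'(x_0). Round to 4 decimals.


We compute the gradient at x_0 and apply the update.
f'(x) = 44*x + 14
f'(-4.9671) = 44*-4.9671 + 14 = -204.5524
x_1 = -4.9671 - 0.15*-204.5524 = 25.7158


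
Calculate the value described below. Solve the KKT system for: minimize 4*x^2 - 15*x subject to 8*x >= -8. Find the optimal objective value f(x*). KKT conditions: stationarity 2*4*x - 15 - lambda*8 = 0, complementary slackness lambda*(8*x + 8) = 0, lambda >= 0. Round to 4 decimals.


Step 1: Try lambda = 0 (constraint inactive).
Stationarity: 2*4*x - 15 = 0
x* = 15/(2*4) = 1.875
Check constraint: 8*1.875 = 15.0 >= -8 -- satisfied.
Step 2: Compute optimal value.
f(x*) = 4*1.875^2 - 15*1.875 = -14.0625


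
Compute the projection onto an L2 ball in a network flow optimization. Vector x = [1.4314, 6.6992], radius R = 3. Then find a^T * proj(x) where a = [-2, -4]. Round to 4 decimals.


Step 1: Compute ||x|| (intermediates to 6 decimals).
||x|| = sqrt(1.4314^2 + 6.6992^2) = 6.850415
Step 2: Project.
Since ||x|| > R, scale = R/||x|| = 3/6.850415 = 0.43793, proj(x) = scale * x
proj(x) = [0.626853, 2.933781]
Step 3: Dot product.
a^T * proj(x) = -2*0.626853 - 4*2.933781 = -12.9888


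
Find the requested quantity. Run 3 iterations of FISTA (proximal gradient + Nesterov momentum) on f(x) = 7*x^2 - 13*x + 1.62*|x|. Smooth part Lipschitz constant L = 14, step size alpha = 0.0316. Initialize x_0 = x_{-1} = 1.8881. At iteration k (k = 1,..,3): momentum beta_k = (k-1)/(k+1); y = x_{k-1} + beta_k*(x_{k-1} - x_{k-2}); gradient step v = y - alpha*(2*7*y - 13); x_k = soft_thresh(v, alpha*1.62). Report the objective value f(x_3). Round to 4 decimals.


FISTA on f(x) = 7*x^2 - 13*x + 1.62*|x|
L = 14, alpha = 0.0316
Iteration 1: beta = 0.0, y = 1.8881 + 0.0*(1.8881 - 1.8881) = 1.8881
  grad(y) = 13.4334, v = y - alpha*grad = 1.4636
  prox(v) = soft_thresh(1.4636, 0.0512) = 1.4124
Iteration 2: beta = 0.3333, y = 1.4124 + 0.3333*(1.4124 - 1.8881) = 1.2539
  grad(y) = 4.5539, v = y - alpha*grad = 1.1099
  prox(v) = soft_thresh(1.1099, 0.0512) = 1.0588
Iteration 3: beta = 0.5, y = 1.0588 + 0.5*(1.0588 - 1.4124) = 0.8819
  grad(y) = -0.653, v = y - alpha*grad = 0.9026
  prox(v) = soft_thresh(0.9026, 0.0512) = 0.8514
f(x_3) = 7*0.8514^2 - 13*0.8514 + 1.62*|0.8514| = -4.6148


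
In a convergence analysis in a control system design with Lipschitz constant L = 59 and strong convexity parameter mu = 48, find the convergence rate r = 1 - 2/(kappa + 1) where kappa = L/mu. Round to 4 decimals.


Step 1: Compute the condition number.
kappa = L/mu = 59/48 = 1.2292
Step 2: Compute the convergence rate.
r = 1 - 2/(kappa + 1) = 1 - 2*mu/(L + mu) = (L - mu)/(L + mu) = 11/107 = 0.1028


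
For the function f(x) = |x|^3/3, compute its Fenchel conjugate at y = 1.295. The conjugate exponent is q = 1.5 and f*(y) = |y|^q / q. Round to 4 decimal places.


The conjugate exponent q satisfies 1/p + 1/q = 1.
p = 3, so q = 3/(3 - 1) = 1.5
|y|^q = 1.295^1.5 = 1.4737
f*(1.295) = 1.4737 / 1.5 = 0.9825


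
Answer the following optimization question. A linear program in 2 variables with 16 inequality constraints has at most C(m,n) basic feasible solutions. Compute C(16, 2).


Each vertex corresponds to some choice of n active constraints out of m, so the number of vertices is at most C(m, n) = m! / (n!(m-n)!).
m = 16, n = 2
Numerator: 16 * 15
Denominator: 2! = 2
C(16, 2) = 120


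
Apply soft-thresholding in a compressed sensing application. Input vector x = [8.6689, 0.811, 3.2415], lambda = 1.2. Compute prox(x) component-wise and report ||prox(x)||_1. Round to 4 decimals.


Soft-thresholding with lambda = 1.2:
prox(8.6689) = sign(8.6689)*max(|8.6689| - 1.2, 0) = 7.4689
prox(0.811) = sign(0.811)*max(|0.811| - 1.2, 0) = 0.0
prox(3.2415) = sign(3.2415)*max(|3.2415| - 1.2, 0) = 2.0415
prox(x) = [7.4689, 0.0, 2.0415]
||prox(x)||_1 = 7.4689 + 0.0 + 2.0415 = 9.5104


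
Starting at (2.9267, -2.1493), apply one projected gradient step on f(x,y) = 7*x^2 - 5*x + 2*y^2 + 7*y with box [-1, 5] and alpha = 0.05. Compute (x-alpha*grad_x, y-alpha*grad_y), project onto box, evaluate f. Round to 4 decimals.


Step 1: Compute gradient at (2.9267, -2.1493).
grad_x = 2*7*2.9267 - 5 = 35.9738
grad_y = 2*2*-2.1493 + 7 = -1.5972
Step 2: Gradient step.
x_raw = 2.9267 - 0.05*35.9738 = 1.128
y_raw = -2.1493 - 0.05*-1.5972 = -2.0694
Step 3: Project onto [-1, 5].
x_proj = clip(1.128) = 1.128
y_proj = clip(-2.0694) = -1.0
Step 4: Evaluate f.
f(1.128, -1.0) = -1.7332


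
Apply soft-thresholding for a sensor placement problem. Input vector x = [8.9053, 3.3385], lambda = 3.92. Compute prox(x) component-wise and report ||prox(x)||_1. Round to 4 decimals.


Soft-thresholding with lambda = 3.92:
prox(8.9053) = sign(8.9053)*max(|8.9053| - 3.92, 0) = 4.9853
prox(3.3385) = sign(3.3385)*max(|3.3385| - 3.92, 0) = 0.0
prox(x) = [4.9853, 0.0]
||prox(x)||_1 = 4.9853 + 0.0 = 4.9853


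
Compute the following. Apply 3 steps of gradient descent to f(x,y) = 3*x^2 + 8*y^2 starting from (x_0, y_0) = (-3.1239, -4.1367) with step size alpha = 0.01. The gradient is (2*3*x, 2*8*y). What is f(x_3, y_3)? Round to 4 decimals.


Gradient descent on f(x,y) = 3*x^2 + 8*y^2.
Starting point: (-3.1239, -4.1367), alpha = 0.01
Step 1: grad_x = 2*3*-3.1239 = -18.7434, grad_y = 2*8*-4.1367 = -66.1872
  x_1 = -3.1239 - 0.01*-18.7434 = -2.9365
  y_1 = -4.1367 - 0.01*-66.1872 = -3.4748
Step 2: grad_x = 2*3*-2.9365 = -17.6188, grad_y = 2*8*-3.4748 = -55.5972
  x_2 = -2.9365 - 0.01*-17.6188 = -2.7603
  y_2 = -3.4748 - 0.01*-55.5972 = -2.9189
Step 3: grad_x = 2*3*-2.7603 = -16.5617, grad_y = 2*8*-2.9189 = -46.7017
  x_3 = -2.7603 - 0.01*-16.5617 = -2.5947
  y_3 = -2.9189 - 0.01*-46.7017 = -2.4518
f(-2.5947, -2.4518) = 3*(-2.5947)^2 + 8*(-2.4518)^2 = 68.2889


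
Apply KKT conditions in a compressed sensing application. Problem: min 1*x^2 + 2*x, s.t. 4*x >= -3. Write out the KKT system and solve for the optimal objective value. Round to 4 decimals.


Step 1: Try lambda = 0 (constraint inactive).
x_unc = -2/(2*1) = -1.0
Check: 4*-1.0 = -4.0 < -3 -- violated!
Step 2: Constraint must be active: 4*x = -3
x* = -3/4 = -0.75
lambda = (2*1*(-0.75) + 2)/4 = 0.125
Step 3: Compute optimal value.
f(x*) = 1*(-0.75)^2 + 2*(-0.75) = -0.9375


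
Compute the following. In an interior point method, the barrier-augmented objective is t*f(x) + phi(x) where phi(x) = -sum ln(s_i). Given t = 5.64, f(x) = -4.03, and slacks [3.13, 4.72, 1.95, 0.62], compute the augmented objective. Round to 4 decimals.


Step 1: Compute log-barrier.
ln values: [1.141, 1.5518, 0.6678, -0.478]
phi = -(1.141 + 1.5518 + 0.6678 - 0.478) = -2.8826
Step 2: Compute augmented objective.
t*f(x) = 5.64*-4.03 = -22.7292
Total = -22.7292 - 2.8826 = -25.6118


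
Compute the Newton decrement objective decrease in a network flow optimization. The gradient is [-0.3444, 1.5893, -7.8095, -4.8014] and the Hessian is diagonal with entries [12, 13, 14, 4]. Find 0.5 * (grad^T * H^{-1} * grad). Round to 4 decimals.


Step 1: H is diagonal, so H^(-1) * g = [-0.0287, 0.1223, -0.5578, -1.2004].
Step 2: g^T H^(-1) g = sum_i g_i^2 / H_ii
  = (-0.3444)^2/12 + (1.5893)^2/13 + (-7.8095)^2/14 + (-4.8014)^2/4
  = 0.0099 + 0.1943 + 4.3563 + 5.7634 = 10.3238
Step 3: Objective decrease = 0.5 * g^T H^(-1) g = 5.1619


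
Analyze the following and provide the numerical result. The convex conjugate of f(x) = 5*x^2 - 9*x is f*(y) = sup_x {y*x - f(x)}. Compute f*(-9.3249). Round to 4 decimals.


f*(y) = sup_x {y*x - a*x^2 - b*x} = sup_x {(y-b)*x - a*x^2}
FOC: (y - b) - 2a*x = 0 => x* = (y - b)/(2a)
x* = (-9.3249 + 9)/(2*5) = -0.0325
f*(-9.3249) = (y-b)^2/(4a) = (-9.3249 + 9)^2/(4*5)
= 0.1056/20 = 0.0053


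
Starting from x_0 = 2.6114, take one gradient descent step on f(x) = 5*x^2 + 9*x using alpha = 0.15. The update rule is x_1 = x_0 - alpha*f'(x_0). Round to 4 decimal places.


We compute the gradient at x_0 and apply the update.
f'(x) = 10*x + 9
f'(2.6114) = 10*2.6114 + 9 = 35.114
x_1 = 2.6114 - 0.15*35.114 = -2.6557


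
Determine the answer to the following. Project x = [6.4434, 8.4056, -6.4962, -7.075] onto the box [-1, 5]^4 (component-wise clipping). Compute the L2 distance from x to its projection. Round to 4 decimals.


Project each component onto [-1, 5].
clip(6.4434) = 5.0, clip(8.4056) = 5.0, clip(-6.4962) = -1.0, clip(-7.075) = -1.0
Projection = [5.0, 5.0, -1.0, -1.0]
Squared diffs: [2.0834, 11.5981, 30.2082, 36.9056]
Distance = sqrt(80.7953) = 8.9886


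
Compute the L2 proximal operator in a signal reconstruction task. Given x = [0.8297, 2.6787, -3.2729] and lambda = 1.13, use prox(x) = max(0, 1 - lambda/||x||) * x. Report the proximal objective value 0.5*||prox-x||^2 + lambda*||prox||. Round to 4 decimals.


Step 1: Compute ||x||.
||x|| = 4.31
Step 2: Compute scaling factor.
scale = max(0, 1 - 1.13/4.31) = 0.7378
Step 3: prox(x) = [0.6122, 1.9764, -2.4148]
||prox(x)|| = 3.18
Step 4: Proximal objective.
0.5*||prox-x||^2 = 0.6385
lambda*||prox|| = 3.5934
Total = 4.2318


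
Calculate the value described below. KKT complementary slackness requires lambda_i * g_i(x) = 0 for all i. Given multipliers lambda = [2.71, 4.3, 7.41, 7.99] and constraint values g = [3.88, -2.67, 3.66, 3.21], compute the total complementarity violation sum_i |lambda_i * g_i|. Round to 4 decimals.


KKT complementary slackness check:
lambda_1 * g_1 = 2.71 * 3.88 = 10.5148
lambda_2 * g_2 = 4.3 * -2.67 = -11.481
lambda_3 * g_3 = 7.41 * 3.66 = 27.1206
lambda_4 * g_4 = 7.99 * 3.21 = 25.6479
Total violation = 10.5148 + 11.481 + 27.1206 + 25.6479 = 74.7643


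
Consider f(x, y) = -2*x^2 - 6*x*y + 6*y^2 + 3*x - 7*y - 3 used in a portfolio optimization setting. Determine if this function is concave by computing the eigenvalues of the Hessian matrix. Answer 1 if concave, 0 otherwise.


The Hessian of f(x,y) = -2*x^2 - 6*x*y + 6*y^2 + 3*x - 7*y - 3 is:
H = [[-4, -6], [-6, 12]]
Trace = -4 + 12 = 8
Determinant = -4*12 - (-6)^2 = -84
Discriminant = (8)^2 - 4*-84 = 400.0
Eigenvalues: lambda_1 = -6.0, lambda_2 = 14.0
The function is not concave.

0


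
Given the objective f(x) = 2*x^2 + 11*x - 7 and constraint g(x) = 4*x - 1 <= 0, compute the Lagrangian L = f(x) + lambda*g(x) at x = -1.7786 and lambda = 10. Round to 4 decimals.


Step 1: Evaluate f(x).
f(-1.7786) = 2*(-1.7786)^2 + 11*(-1.7786) - 7 = -20.2378
Step 2: Evaluate g(x).
g(-1.7786) = 4*-1.7786 - 1 = -8.1144
Step 3: Compute Lagrangian.
L = -20.2378 + 10*-8.1144 = -101.3818


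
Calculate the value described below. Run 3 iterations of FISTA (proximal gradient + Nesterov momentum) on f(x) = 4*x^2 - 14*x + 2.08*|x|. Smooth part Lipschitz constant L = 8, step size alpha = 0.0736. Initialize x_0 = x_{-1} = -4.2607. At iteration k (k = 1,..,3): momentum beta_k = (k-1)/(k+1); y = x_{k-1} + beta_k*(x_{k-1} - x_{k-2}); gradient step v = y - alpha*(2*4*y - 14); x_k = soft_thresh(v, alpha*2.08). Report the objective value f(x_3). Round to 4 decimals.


FISTA on f(x) = 4*x^2 - 14*x + 2.08*|x|
L = 8, alpha = 0.0736
Iteration 1: beta = 0.0, y = -4.2607 + 0.0*(-4.2607 + 4.2607) = -4.2607
  grad(y) = -48.0856, v = y - alpha*grad = -0.7216
  prox(v) = soft_thresh(-0.7216, 0.1531) = -0.5685
Iteration 2: beta = 0.3333, y = -0.5685 + 0.3333*(-0.5685 + 4.2607) = 0.6622
  grad(y) = -8.7023, v = y - alpha*grad = 1.3027
  prox(v) = soft_thresh(1.3027, 0.1531) = 1.1496
Iteration 3: beta = 0.5, y = 1.1496 + 0.5*(1.1496 + 0.5685) = 2.0087
  grad(y) = 2.0694, v = y - alpha*grad = 1.8564
  prox(v) = soft_thresh(1.8564, 0.1531) = 1.7033
f(x_3) = 4*1.7033^2 - 14*1.7033 + 2.08*|1.7033| = -8.6984


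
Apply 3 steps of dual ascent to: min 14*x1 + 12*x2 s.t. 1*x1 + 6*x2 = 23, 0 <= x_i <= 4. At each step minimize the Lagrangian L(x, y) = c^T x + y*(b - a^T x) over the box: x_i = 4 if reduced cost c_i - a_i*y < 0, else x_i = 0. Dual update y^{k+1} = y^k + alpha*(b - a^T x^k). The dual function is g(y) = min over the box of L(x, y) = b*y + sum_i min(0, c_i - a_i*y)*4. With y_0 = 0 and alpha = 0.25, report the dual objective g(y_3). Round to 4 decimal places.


Dual ascent for LP: min 14*x1 + 12*x2, 1*x1 + 6*x2 = 23, 0 <= x_i <= 4
Step 1: y^k = 0.0, reduced costs: (14.0, 12.0)
  x^k = (0.0, 0.0), subgradient = b - a^T x = 23.0
  y^{k+1} = 0.0 + 0.25*23.0 = 5.75
Step 2: y^k = 5.75, reduced costs: (8.25, -22.5)
  x^k = (0.0, 4.0), subgradient = b - a^T x = -1.0
  y^{k+1} = 5.75 + 0.25*-1.0 = 5.5
Step 3: y^k = 5.5, reduced costs: (8.5, -21.0)
  x^k = (0.0, 4.0), subgradient = b - a^T x = -1.0
  y^{k+1} = 5.5 + 0.25*-1.0 = 5.25
Dual objective at y_3 = 5.25: reduced costs (8.75, -19.5), box minimizer x = (0.0, 4.0)
g(y_3) = b*y + (c1 - a1*y)*x1 + (c2 - a2*y)*x2 = 23*5.25 + 8.75*0.0 + (-19.5)*4.0 = 120.75 + 0.0 - 78.0 = 42.75


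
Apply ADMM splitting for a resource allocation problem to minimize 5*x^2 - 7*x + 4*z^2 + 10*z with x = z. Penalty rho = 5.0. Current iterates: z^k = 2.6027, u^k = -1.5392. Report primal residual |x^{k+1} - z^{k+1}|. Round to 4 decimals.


ADMM iteration with rho = 5.0, z^k = 2.6027, u^k = -1.5392
Step 1: x-update.
Minimize 5*x^2 - 7*x + (5.0/2)*(x - 2.6027 - 1.5392)^2
FOC: (2*5 + 5.0)*x = 7 + 5.0*(2.6027 + 1.5392)
x^{k+1} = 1.8473
Step 2: z-update.
Minimize 4*z^2 + 10*z + (5.0/2)*(1.8473 - z - 1.5392)^2
FOC: (2*4 + 5.0)*z = -10 + 5.0*(1.8473 - 1.5392)
z^{k+1} = -0.6507
Step 3: u-update.
u^{k+1} = -1.5392 + 1.8473 + 0.6507 = 0.9588
Step 4: Primal residual = |1.8473 + 0.6507| = 2.498


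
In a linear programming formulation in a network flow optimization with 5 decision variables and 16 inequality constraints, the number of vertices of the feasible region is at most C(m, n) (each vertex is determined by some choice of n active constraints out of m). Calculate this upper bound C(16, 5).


Each vertex corresponds to some choice of n active constraints out of m, so the number of vertices is at most C(m, n) = m! / (n!(m-n)!).
m = 16, n = 5
Numerator: 16 * 15 * 14 * 13 * 12
Denominator: 5! = 120
C(16, 5) = 4368


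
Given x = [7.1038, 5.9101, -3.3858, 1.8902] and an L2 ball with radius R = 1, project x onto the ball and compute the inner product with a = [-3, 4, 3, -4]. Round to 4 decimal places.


Step 1: Compute ||x|| (intermediates to 6 decimals).
||x|| = sqrt(7.1038^2 + 5.9101^2 + (-3.3858)^2 + 1.8902^2) = 10.021465
Step 2: Project.
Since ||x|| > R, scale = R/||x|| = 1/10.021465 = 0.099786, proj(x) = scale * x
proj(x) = [0.70886, 0.589745, -0.337855, 0.188615]
Step 3: Dot product.
a^T * proj(x) = -3*0.70886 + 4*0.589745 + 3*(-0.337855) - 4*0.188615 = -1.5356


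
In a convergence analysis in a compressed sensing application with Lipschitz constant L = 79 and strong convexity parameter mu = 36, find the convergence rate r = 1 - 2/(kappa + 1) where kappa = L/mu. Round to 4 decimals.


Step 1: Compute the condition number.
kappa = L/mu = 79/36 = 2.1944
Step 2: Compute the convergence rate.
r = 1 - 2/(kappa + 1) = 1 - 2*mu/(L + mu) = (L - mu)/(L + mu) = 43/115 = 0.3739


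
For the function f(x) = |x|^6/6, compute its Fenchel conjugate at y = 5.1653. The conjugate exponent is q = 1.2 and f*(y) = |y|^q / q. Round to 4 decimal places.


The conjugate exponent q satisfies 1/p + 1/q = 1.
p = 6, so q = 6/(6 - 1) = 1.2
|y|^q = 5.1653^1.2 = 7.1732
f*(5.1653) = 7.1732 / 1.2 = 5.9777


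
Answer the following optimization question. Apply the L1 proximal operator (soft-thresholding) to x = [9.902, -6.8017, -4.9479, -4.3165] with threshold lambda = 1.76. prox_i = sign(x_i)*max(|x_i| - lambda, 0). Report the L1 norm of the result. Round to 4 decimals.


Soft-thresholding with lambda = 1.76:
prox(9.902) = sign(9.902)*max(|9.902| - 1.76, 0) = 8.142
prox(-6.8017) = sign(-6.8017)*max(|-6.8017| - 1.76, 0) = -5.0417
prox(-4.9479) = sign(-4.9479)*max(|-4.9479| - 1.76, 0) = -3.1879
prox(-4.3165) = sign(-4.3165)*max(|-4.3165| - 1.76, 0) = -2.5565
prox(x) = [8.142, -5.0417, -3.1879, -2.5565]
||prox(x)||_1 = 8.142 + 5.0417 + 3.1879 + 2.5565 = 18.9281


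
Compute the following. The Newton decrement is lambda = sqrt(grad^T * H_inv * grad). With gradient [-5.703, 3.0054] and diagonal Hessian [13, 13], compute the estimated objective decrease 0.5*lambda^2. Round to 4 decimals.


Step 1: H is diagonal, so H^(-1) * g = [-0.4387, 0.2312].
Step 2: g^T H^(-1) g = sum_i g_i^2 / H_ii
  = (-5.703)^2/13 + (3.0054)^2/13
  = 2.5019 + 0.6948 = 3.1967
Step 3: Objective decrease = 0.5 * g^T H^(-1) g = 1.5983


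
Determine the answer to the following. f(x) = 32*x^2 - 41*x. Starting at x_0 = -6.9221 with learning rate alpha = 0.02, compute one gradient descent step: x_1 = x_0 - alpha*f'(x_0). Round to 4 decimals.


We compute the gradient at x_0 and apply the update.
f'(x) = 64*x - 41
f'(-6.9221) = 64*-6.9221 - 41 = -484.0144
x_1 = -6.9221 - 0.02*-484.0144 = 2.7582


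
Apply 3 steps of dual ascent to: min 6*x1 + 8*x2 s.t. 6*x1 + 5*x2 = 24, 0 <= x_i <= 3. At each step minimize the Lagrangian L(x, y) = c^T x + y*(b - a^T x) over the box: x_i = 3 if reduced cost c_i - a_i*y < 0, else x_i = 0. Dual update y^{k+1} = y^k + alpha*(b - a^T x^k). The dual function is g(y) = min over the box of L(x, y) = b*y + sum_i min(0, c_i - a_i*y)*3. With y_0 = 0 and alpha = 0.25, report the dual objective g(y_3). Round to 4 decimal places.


Dual ascent for LP: min 6*x1 + 8*x2, 6*x1 + 5*x2 = 24, 0 <= x_i <= 3
Step 1: y^k = 0.0, reduced costs: (6.0, 8.0)
  x^k = (0.0, 0.0), subgradient = b - a^T x = 24.0
  y^{k+1} = 0.0 + 0.25*24.0 = 6.0
Step 2: y^k = 6.0, reduced costs: (-30.0, -22.0)
  x^k = (3.0, 3.0), subgradient = b - a^T x = -9.0
  y^{k+1} = 6.0 + 0.25*-9.0 = 3.75
Step 3: y^k = 3.75, reduced costs: (-16.5, -10.75)
  x^k = (3.0, 3.0), subgradient = b - a^T x = -9.0
  y^{k+1} = 3.75 + 0.25*-9.0 = 1.5
Dual objective at y_3 = 1.5: reduced costs (-3.0, 0.5), box minimizer x = (3.0, 0.0)
g(y_3) = b*y + (c1 - a1*y)*x1 + (c2 - a2*y)*x2 = 24*1.5 + (-3.0)*3.0 + 0.5*0.0 = 36.0 - 9.0 + 0.0 = 27.0


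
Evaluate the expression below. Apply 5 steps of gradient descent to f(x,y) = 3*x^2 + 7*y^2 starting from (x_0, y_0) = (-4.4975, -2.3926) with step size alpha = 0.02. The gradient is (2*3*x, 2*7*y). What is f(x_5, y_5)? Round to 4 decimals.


Gradient descent on f(x,y) = 3*x^2 + 7*y^2.
Starting point: (-4.4975, -2.3926), alpha = 0.02
Step 1: grad_x = 2*3*-4.4975 = -26.985, grad_y = 2*7*-2.3926 = -33.4964
  x_1 = -4.4975 - 0.02*-26.985 = -3.9578
  y_1 = -2.3926 - 0.02*-33.4964 = -1.7227
Step 2: grad_x = 2*3*-3.9578 = -23.7468, grad_y = 2*7*-1.7227 = -24.1174
  x_2 = -3.9578 - 0.02*-23.7468 = -3.4829
  y_2 = -1.7227 - 0.02*-24.1174 = -1.2403
Step 3: grad_x = 2*3*-3.4829 = -20.8972, grad_y = 2*7*-1.2403 = -17.3645
  x_3 = -3.4829 - 0.02*-20.8972 = -3.0649
  y_3 = -1.2403 - 0.02*-17.3645 = -0.893
Step 4: grad_x = 2*3*-3.0649 = -18.3895, grad_y = 2*7*-0.893 = -12.5025
  x_4 = -3.0649 - 0.02*-18.3895 = -2.6971
  y_4 = -0.893 - 0.02*-12.5025 = -0.643
Step 5: grad_x = 2*3*-2.6971 = -16.1828, grad_y = 2*7*-0.643 = -9.0018
  x_5 = -2.6971 - 0.02*-16.1828 = -2.3735
  y_5 = -0.643 - 0.02*-9.0018 = -0.4629
f(-2.3735, -0.4629) = 3*(-2.3735)^2 + 7*(-0.4629)^2 = 18.4004


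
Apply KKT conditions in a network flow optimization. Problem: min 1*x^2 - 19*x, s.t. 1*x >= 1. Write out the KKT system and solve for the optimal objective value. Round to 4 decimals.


Step 1: Try lambda = 0 (constraint inactive).
Stationarity: 2*1*x - 19 = 0
x* = 19/(2*1) = 9.5
Check constraint: 1*9.5 = 9.5 >= 1 -- satisfied.
Step 2: Compute optimal value.
f(x*) = 1*9.5^2 - 19*9.5 = -90.25


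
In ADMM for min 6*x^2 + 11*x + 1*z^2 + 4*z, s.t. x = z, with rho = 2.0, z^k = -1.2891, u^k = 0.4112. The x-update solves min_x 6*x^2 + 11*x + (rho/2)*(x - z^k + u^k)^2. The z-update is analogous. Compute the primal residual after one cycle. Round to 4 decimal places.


ADMM iteration with rho = 2.0, z^k = -1.2891, u^k = 0.4112
Step 1: x-update.
Minimize 6*x^2 + 11*x + (2.0/2)*(x + 1.2891 + 0.4112)^2
FOC: (2*6 + 2.0)*x = -11 + 2.0*(-1.2891 - 0.4112)
x^{k+1} = -1.0286
Step 2: z-update.
Minimize 1*z^2 + 4*z + (2.0/2)*(-1.0286 - z + 0.4112)^2
FOC: (2*1 + 2.0)*z = -4 + 2.0*(-1.0286 + 0.4112)
z^{k+1} = -1.3087
Step 3: u-update.
u^{k+1} = 0.4112 - 1.0286 + 1.3087 = 0.6913
Step 4: Primal residual = |-1.0286 + 1.3087| = 0.2801


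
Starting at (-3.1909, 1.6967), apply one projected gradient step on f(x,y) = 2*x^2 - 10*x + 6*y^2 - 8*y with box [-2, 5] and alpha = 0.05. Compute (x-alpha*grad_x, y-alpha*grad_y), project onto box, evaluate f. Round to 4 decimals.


Step 1: Compute gradient at (-3.1909, 1.6967).
grad_x = 2*2*-3.1909 - 10 = -22.7636
grad_y = 2*6*1.6967 - 8 = 12.3604
Step 2: Gradient step.
x_raw = -3.1909 - 0.05*-22.7636 = -2.0527
y_raw = 1.6967 - 0.05*12.3604 = 1.0787
Step 3: Project onto [-2, 5].
x_proj = clip(-2.0527) = -2.0
y_proj = clip(1.0787) = 1.0787
Step 4: Evaluate f.
f(-2.0, 1.0787) = 26.3519


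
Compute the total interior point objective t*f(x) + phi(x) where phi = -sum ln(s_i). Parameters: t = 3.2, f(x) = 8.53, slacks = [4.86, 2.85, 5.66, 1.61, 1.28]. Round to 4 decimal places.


Step 1: Compute log-barrier.
ln values: [1.581, 1.0473, 1.7334, 0.4762, 0.2469]
phi = -(1.581 + 1.0473 + 1.7334 + 0.4762 + 0.2469) = -5.0849
Step 2: Compute augmented objective.
t*f(x) = 3.2*8.53 = 27.296
Total = 27.296 - 5.0849 = 22.2111


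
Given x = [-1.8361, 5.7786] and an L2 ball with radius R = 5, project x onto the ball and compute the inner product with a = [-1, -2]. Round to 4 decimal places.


Step 1: Compute ||x|| (intermediates to 6 decimals).
||x|| = sqrt((-1.8361)^2 + 5.7786^2) = 6.06329
Step 2: Project.
Since ||x|| > R, scale = R/||x|| = 5/6.06329 = 0.824635, proj(x) = scale * x
proj(x) = [-1.514112, 4.765236]
Step 3: Dot product.
a^T * proj(x) = -1*(-1.514112) - 2*4.765236 = -8.0164


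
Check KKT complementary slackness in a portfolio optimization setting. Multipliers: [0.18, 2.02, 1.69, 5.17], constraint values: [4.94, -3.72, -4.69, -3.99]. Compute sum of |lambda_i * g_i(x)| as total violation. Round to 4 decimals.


KKT complementary slackness check:
lambda_1 * g_1 = 0.18 * 4.94 = 0.8892
lambda_2 * g_2 = 2.02 * -3.72 = -7.5144
lambda_3 * g_3 = 1.69 * -4.69 = -7.9261
lambda_4 * g_4 = 5.17 * -3.99 = -20.6283
Total violation = 0.8892 + 7.5144 + 7.9261 + 20.6283 = 36.958


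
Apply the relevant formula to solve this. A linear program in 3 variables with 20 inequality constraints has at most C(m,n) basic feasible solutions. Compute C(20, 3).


Each vertex corresponds to some choice of n active constraints out of m, so the number of vertices is at most C(m, n) = m! / (n!(m-n)!).
m = 20, n = 3
Numerator: 20 * 19 * 18
Denominator: 3! = 6
C(20, 3) = 1140


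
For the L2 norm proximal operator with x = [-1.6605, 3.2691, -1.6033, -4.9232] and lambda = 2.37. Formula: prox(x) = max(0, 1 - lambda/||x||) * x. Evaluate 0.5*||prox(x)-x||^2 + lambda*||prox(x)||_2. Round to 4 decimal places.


Step 1: Compute ||x||.
||x|| = 6.3445
Step 2: Compute scaling factor.
scale = max(0, 1 - 2.37/6.3445) = 0.6264
Step 3: prox(x) = [-1.0402, 2.0479, -1.0044, -3.0841]
||prox(x)|| = 3.9745
Step 4: Proximal objective.
0.5*||prox-x||^2 = 2.8085
lambda*||prox|| = 9.4196
Total = 12.228


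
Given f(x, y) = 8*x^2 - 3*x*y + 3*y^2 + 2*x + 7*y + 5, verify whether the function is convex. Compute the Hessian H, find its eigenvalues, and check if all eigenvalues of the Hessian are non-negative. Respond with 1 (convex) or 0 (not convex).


The Hessian of f(x,y) = 8*x^2 - 3*x*y + 3*y^2 + 2*x + 7*y + 5 is:
H = [[16, -3], [-3, 6]]
Trace = 16 + 6 = 22
Determinant = 16*6 - (-3)^2 = 87
Discriminant = (22)^2 - 4*87 = 136.0
Eigenvalues: lambda_1 = 5.169, lambda_2 = 16.831
The function is convex.

1


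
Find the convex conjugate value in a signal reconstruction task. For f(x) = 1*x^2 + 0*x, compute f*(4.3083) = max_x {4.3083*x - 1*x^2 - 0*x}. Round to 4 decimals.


f*(y) = sup_x {y*x - a*x^2 - b*x} = sup_x {(y-b)*x - a*x^2}
FOC: (y - b) - 2a*x = 0 => x* = (y - b)/(2a)
x* = (4.3083 - 0)/(2*1) = 2.1542
f*(4.3083) = (y-b)^2/(4a) = (4.3083 - 0)^2/(4*1)
= 18.5614/4 = 4.6404


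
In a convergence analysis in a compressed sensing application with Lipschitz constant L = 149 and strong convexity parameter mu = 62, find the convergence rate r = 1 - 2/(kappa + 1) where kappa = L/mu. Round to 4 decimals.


Step 1: Compute the condition number.
kappa = L/mu = 149/62 = 2.4032
Step 2: Compute the convergence rate.
r = 1 - 2/(kappa + 1) = 1 - 2*mu/(L + mu) = (L - mu)/(L + mu) = 87/211 = 0.4123


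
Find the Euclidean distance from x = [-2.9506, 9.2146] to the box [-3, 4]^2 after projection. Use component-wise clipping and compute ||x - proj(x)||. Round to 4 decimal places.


Project each component onto [-3, 4].
clip(-2.9506) = -2.9506, clip(9.2146) = 4.0
Projection = [-2.9506, 4.0]
Squared diffs: [0.0, 27.1921]
Distance = sqrt(27.1921) = 5.2146


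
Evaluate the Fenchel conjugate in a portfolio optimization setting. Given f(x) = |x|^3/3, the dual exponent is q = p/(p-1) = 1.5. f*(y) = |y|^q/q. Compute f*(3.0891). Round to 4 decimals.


The conjugate exponent q satisfies 1/p + 1/q = 1.
p = 3, so q = 3/(3 - 1) = 1.5
|y|^q = 3.0891^1.5 = 5.4294
f*(3.0891) = 5.4294 / 1.5 = 3.6196


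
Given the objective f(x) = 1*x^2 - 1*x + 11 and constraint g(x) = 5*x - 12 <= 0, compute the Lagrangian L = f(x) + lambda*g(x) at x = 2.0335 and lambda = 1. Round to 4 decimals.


Step 1: Evaluate f(x).
f(2.0335) = 1*2.0335^2 - 1*2.0335 + 11 = 13.1016
Step 2: Evaluate g(x).
g(2.0335) = 5*2.0335 - 12 = -1.8325
Step 3: Compute Lagrangian.
L = 13.1016 + 1*-1.8325 = 11.2691


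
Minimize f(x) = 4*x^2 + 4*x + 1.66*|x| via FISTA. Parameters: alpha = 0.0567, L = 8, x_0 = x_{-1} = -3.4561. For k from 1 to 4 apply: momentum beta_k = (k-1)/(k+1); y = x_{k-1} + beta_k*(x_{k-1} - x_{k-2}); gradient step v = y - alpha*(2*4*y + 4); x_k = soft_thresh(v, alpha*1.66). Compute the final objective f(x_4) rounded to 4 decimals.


FISTA on f(x) = 4*x^2 + 4*x + 1.66*|x|
L = 8, alpha = 0.0567
Iteration 1: beta = 0.0, y = -3.4561 + 0.0*(-3.4561 + 3.4561) = -3.4561
  grad(y) = -23.6488, v = y - alpha*grad = -2.1152
  prox(v) = soft_thresh(-2.1152, 0.0941) = -2.0211
Iteration 2: beta = 0.3333, y = -2.0211 + 0.3333*(-2.0211 + 3.4561) = -1.5428
  grad(y) = -8.342, v = y - alpha*grad = -1.0698
  prox(v) = soft_thresh(-1.0698, 0.0941) = -0.9756
Iteration 3: beta = 0.5, y = -0.9756 + 0.5*(-0.9756 + 2.0211) = -0.4529
  grad(y) = 0.3767, v = y - alpha*grad = -0.4743
  prox(v) = soft_thresh(-0.4743, 0.0941) = -0.3801
Iteration 4: beta = 0.6, y = -0.3801 + 0.6*(-0.3801 + 0.9756) = -0.0229
  grad(y) = 3.8172, v = y - alpha*grad = -0.2393
  prox(v) = soft_thresh(-0.2393, 0.0941) = -0.1452
f(x_4) = 4*(-0.1452)^2 + 4*(-0.1452) + 1.66*|-0.1452| = -0.2554
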